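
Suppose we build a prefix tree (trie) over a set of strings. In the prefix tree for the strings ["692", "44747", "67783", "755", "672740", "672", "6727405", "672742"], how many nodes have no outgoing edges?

Leaves are exactly the stored words that no other stored word extends.
Those words: "44747", "6727405", "672742", "67783", "692", "755"
Leaf count: 6

6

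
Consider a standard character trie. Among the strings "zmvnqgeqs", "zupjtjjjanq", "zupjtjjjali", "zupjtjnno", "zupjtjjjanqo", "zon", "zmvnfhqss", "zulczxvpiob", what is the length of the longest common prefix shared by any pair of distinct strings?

The deepest shared node is where two words last agree before diverging.
e.g. "zupjtjjjanq" and "zupjtjjjanqo" share the prefix "zupjtjjjanq" of length 11; no pair shares a longer one.
Longest shared-prefix length: 11

11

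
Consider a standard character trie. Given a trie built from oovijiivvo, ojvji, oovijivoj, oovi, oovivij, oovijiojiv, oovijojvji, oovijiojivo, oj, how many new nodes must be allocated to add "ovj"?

2

The longest prefix of "ovj" already in the trie is "o" (length 1).
Each of the 2 remaining characters creates one node.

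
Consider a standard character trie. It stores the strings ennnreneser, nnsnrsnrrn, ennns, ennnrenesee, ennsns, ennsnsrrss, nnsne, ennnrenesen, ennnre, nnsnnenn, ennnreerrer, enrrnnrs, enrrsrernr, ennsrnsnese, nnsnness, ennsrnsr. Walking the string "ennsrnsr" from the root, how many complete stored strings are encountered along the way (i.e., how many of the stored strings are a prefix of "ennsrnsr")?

1

Walk "ennsrnsr" from the root; an end-of-word marker is hit whenever a stored word is a prefix of "ennsrnsr".
Prefixes of the query that are stored words: "ennsrnsr"
Count: 1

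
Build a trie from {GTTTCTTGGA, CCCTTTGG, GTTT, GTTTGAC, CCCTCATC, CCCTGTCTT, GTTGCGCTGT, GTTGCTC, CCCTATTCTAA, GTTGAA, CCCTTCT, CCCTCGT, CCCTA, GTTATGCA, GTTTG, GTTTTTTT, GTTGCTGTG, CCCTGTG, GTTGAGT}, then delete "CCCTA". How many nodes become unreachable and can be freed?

0

A node on "CCCTA"'s path can go only if nothing else ends at it or branches off below it.
Every node on "CCCTA" is still needed (e.g. by "CCCTATTCTAA"), so nothing is freed.
Nodes removed: 0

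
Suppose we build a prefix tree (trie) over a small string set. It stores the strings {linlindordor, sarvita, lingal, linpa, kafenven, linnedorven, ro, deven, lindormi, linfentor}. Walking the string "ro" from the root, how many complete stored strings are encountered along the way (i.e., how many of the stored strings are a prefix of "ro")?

1

Check each prefix of "ro" against the stored set — each match is an end-marker on the path.
Prefixes of the query that are stored words: "ro"
Count: 1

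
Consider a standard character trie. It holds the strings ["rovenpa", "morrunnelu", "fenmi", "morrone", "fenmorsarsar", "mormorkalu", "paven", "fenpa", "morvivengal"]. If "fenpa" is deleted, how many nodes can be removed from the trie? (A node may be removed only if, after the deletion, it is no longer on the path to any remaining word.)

A node on "fenpa"'s path can go only if nothing else ends at it or branches off below it.
The suffix "pa" (2 nodes) is used only by "fenpa"; the node for "fen" still has the child "m", so pruning stops there.
Nodes removed: 2

2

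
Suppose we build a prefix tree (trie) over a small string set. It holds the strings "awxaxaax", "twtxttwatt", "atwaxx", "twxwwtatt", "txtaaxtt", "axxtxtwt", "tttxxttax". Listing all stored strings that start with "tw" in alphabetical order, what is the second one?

twxwwtatt

DFS of the "tw" subtree visits, in order: "twtxttwatt", "twxwwtatt"
Position 2: twxwwtatt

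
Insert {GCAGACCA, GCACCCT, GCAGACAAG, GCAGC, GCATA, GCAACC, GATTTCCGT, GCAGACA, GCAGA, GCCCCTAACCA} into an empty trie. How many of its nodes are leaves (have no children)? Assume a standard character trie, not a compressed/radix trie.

8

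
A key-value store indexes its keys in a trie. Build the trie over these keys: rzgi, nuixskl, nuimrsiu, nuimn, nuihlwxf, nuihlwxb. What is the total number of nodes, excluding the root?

Trie structure (* marks end of a word):
(root)
├─ n
│  └─ u
│     └─ i
│        ├─ h
│        │  └─ l
│        │     └─ w
│        │        └─ x
│        │           ├─ b *
│        │           └─ f *
│        ├─ m
│        │  ├─ n *
│        │  └─ r
│        │     └─ s
│        │        └─ i
│        │           └─ u *
│        └─ x
│           └─ s
│              └─ k
│                 └─ l *
└─ r
   └─ z
      └─ g
         └─ i *
Counting every labelled node above: 23.

23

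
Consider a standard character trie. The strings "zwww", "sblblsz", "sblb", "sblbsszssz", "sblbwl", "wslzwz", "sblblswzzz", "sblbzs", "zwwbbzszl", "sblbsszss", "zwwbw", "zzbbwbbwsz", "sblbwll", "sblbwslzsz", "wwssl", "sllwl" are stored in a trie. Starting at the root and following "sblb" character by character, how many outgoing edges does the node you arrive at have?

Follow the path "sblb" to its node, then look at its outgoing edges.
Characters that immediately follow "sblb" among the stored strings: {l, s, w, z}.
That node has 4 child edges.

4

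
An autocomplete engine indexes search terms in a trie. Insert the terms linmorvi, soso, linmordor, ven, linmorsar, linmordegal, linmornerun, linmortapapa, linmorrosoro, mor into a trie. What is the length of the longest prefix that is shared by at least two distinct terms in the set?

7

Equivalently: take the maximum, over all pairs, of their longest common prefix length.
e.g. "linmordegal" and "linmordor" share the prefix "linmord" of length 7; no pair shares a longer one.
Longest shared-prefix length: 7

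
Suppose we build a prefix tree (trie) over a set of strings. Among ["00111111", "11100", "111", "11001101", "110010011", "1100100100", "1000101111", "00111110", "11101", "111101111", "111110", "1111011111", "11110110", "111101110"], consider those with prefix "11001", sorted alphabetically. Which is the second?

110010011

Words with prefix "11001", in lexicographic order: "1100100100", "110010011", "11001101"
Position 2: 110010011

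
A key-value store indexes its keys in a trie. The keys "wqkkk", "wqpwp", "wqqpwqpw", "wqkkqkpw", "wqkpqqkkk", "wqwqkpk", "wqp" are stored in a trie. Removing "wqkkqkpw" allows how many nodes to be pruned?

A node on "wqkkqkpw"'s path can go only if nothing else ends at it or branches off below it.
The suffix "qkpw" (4 nodes) is used only by "wqkkqkpw"; the node for "wqkk" still has the child "k", so pruning stops there.
Nodes removed: 4

4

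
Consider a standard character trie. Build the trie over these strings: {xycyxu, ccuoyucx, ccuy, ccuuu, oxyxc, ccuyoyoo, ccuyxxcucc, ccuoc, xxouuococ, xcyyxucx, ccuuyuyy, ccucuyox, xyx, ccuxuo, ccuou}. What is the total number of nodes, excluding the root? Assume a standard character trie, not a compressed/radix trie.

Trace insertions, counting only characters that open a new branch:
  "xycyxu" → 6 new (x, y, c, y, x, u)
  "ccuoyucx" → 8 new (c, c, u, o, y, u, c, x)
  "ccuy" → prefix "ccu" already present; 1 new (y)
  "ccuuu" → prefix "ccu" already present; 2 new (u, u)
  "oxyxc" → 5 new (o, x, y, x, c)
  "ccuyoyoo" → prefix "ccuy" already present; 4 new (o, y, o, o)
  "ccuyxxcucc" → prefix "ccuy" already present; 6 new (x, x, c, u, c, c)
  "ccuoc" → prefix "ccuo" already present; 1 new (c)
  "xxouuococ" → prefix "x" already present; 8 new (x, o, u, u, o, c, o, c)
  "xcyyxucx" → prefix "x" already present; 7 new (c, y, y, x, u, c, x)
  "ccuuyuyy" → prefix "ccuu" already present; 4 new (y, u, y, y)
  "ccucuyox" → prefix "ccu" already present; 5 new (c, u, y, o, x)
  "xyx" → prefix "xy" already present; 1 new (x)
  "ccuxuo" → prefix "ccu" already present; 3 new (x, u, o)
  "ccuou" → prefix "ccuo" already present; 1 new (u)
Total nodes = 6 + 8 + 1 + 2 + 5 + 4 + 6 + 1 + 8 + 7 + 4 + 5 + 1 + 3 + 1 = 62

62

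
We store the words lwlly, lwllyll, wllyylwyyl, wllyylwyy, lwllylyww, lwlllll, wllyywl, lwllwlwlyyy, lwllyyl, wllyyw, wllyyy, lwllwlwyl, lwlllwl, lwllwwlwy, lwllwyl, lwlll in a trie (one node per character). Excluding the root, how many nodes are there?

For each word, the new-node count is its length minus the longest prefix already in the trie:
  "lwlly" → 5 new (l, w, l, l, y)
  "lwllyll" → prefix "lwlly" already present; 2 new (l, l)
  "wllyylwyyl" → 10 new (w, l, l, y, y, l, w, y, y, l)
  "wllyylwyy" → prefix "wllyylwyy" already present; 0 new (none)
  "lwllylyww" → prefix "lwllyl" already present; 3 new (y, w, w)
  "lwlllll" → prefix "lwll" already present; 3 new (l, l, l)
  "wllyywl" → prefix "wllyy" already present; 2 new (w, l)
  "lwllwlwlyyy" → prefix "lwll" already present; 7 new (w, l, w, l, y, y, y)
  "lwllyyl" → prefix "lwlly" already present; 2 new (y, l)
  "wllyyw" → prefix "wllyyw" already present; 0 new (none)
  "wllyyy" → prefix "wllyy" already present; 1 new (y)
  "lwllwlwyl" → prefix "lwllwlw" already present; 2 new (y, l)
  "lwlllwl" → prefix "lwlll" already present; 2 new (w, l)
  "lwllwwlwy" → prefix "lwllw" already present; 4 new (w, l, w, y)
  "lwllwyl" → prefix "lwllw" already present; 2 new (y, l)
  "lwlll" → prefix "lwlll" already present; 0 new (none)
Total nodes = 5 + 2 + 10 + 0 + 3 + 3 + 2 + 7 + 2 + 0 + 1 + 2 + 2 + 4 + 2 + 0 = 45

45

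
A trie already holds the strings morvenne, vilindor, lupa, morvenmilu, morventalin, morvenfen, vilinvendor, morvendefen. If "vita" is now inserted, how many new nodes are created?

"vi" is already a path in the trie; the remaining "ta" must be added.
So 4 − 2 = 2 new nodes.

2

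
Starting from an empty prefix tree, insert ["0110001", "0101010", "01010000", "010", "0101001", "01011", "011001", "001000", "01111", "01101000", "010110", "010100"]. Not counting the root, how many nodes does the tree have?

For each word, the new-node count is its length minus the longest prefix already in the trie:
  "0110001" → 7 new (0, 1, 1, 0, 0, 0, 1)
  "0101010" → prefix "01" already present; 5 new (0, 1, 0, 1, 0)
  "01010000" → prefix "01010" already present; 3 new (0, 0, 0)
  "010" → prefix "010" already present; 0 new (none)
  "0101001" → prefix "010100" already present; 1 new (1)
  "01011" → prefix "0101" already present; 1 new (1)
  "011001" → prefix "01100" already present; 1 new (1)
  "001000" → prefix "0" already present; 5 new (0, 1, 0, 0, 0)
  "01111" → prefix "011" already present; 2 new (1, 1)
  "01101000" → prefix "0110" already present; 4 new (1, 0, 0, 0)
  "010110" → prefix "01011" already present; 1 new (0)
  "010100" → prefix "010100" already present; 0 new (none)
Total nodes = 7 + 5 + 3 + 0 + 1 + 1 + 1 + 5 + 2 + 4 + 1 + 0 = 30

30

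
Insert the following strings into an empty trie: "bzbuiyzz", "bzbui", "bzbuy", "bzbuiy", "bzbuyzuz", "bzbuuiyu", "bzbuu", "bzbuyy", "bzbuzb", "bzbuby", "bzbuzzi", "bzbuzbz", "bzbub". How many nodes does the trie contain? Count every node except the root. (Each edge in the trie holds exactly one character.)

24

Insert word by word; a character creates a node only if that edge doesn't already exist:
  "bzbuiyzz" → 8 new (b, z, b, u, i, y, z, z)
  "bzbui" → prefix "bzbui" already present; 0 new (none)
  "bzbuy" → prefix "bzbu" already present; 1 new (y)
  "bzbuiy" → prefix "bzbuiy" already present; 0 new (none)
  "bzbuyzuz" → prefix "bzbuy" already present; 3 new (z, u, z)
  "bzbuuiyu" → prefix "bzbu" already present; 4 new (u, i, y, u)
  "bzbuu" → prefix "bzbuu" already present; 0 new (none)
  "bzbuyy" → prefix "bzbuy" already present; 1 new (y)
  "bzbuzb" → prefix "bzbu" already present; 2 new (z, b)
  "bzbuby" → prefix "bzbu" already present; 2 new (b, y)
  "bzbuzzi" → prefix "bzbuz" already present; 2 new (z, i)
  "bzbuzbz" → prefix "bzbuzb" already present; 1 new (z)
  "bzbub" → prefix "bzbub" already present; 0 new (none)
Total nodes = 8 + 0 + 1 + 0 + 3 + 4 + 0 + 1 + 2 + 2 + 2 + 1 + 0 = 24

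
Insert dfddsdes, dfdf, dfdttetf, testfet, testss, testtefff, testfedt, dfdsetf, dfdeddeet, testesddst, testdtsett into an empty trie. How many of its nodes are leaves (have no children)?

Leaves are exactly the stored words that no other stored word extends.
Those words: "dfddsdes", "dfdeddeet", "dfdf", "dfdsetf", "dfdttetf", "testdtsett", "testesddst", "testfedt", "testfet", "testss", "testtefff"
Leaf count: 11

11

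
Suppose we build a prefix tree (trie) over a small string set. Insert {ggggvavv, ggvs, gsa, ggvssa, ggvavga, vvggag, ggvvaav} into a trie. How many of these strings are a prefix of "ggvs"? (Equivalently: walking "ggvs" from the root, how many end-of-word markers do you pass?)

1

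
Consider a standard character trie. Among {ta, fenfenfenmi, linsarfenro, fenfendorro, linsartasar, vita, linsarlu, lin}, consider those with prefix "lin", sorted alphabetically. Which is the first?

lin

Filter for "lin…" and sort: "lin", "linsarfenro", "linsarlu", "linsartasar"
The 1st is lin.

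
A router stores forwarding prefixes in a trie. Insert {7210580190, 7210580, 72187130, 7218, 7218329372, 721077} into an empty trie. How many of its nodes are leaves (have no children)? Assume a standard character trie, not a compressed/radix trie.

4

Leaves are exactly the stored words that no other stored word extends.
Those words: "7210580190", "721077", "7218329372", "72187130"
Leaf count: 4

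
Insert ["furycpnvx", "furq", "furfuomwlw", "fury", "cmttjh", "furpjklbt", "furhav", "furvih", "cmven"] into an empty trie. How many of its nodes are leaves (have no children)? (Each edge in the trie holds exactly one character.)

8

A leaf is a node with no children — equivalently, the end of a word that is not a proper prefix of any other stored word.
Those words: "cmttjh", "cmven", "furfuomwlw", "furhav", "furpjklbt", "furq", "furvih", "furycpnvx"
Leaf count: 8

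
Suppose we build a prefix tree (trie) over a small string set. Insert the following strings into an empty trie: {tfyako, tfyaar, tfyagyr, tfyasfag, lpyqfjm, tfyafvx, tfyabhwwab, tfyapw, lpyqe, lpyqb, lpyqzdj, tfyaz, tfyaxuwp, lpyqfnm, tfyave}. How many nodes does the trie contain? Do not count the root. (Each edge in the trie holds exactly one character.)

47

Insert word by word; a character creates a node only if that edge doesn't already exist:
  "tfyako" → 6 new (t, f, y, a, k, o)
  "tfyaar" → prefix "tfya" already present; 2 new (a, r)
  "tfyagyr" → prefix "tfya" already present; 3 new (g, y, r)
  "tfyasfag" → prefix "tfya" already present; 4 new (s, f, a, g)
  "lpyqfjm" → 7 new (l, p, y, q, f, j, m)
  "tfyafvx" → prefix "tfya" already present; 3 new (f, v, x)
  "tfyabhwwab" → prefix "tfya" already present; 6 new (b, h, w, w, a, b)
  "tfyapw" → prefix "tfya" already present; 2 new (p, w)
  "lpyqe" → prefix "lpyq" already present; 1 new (e)
  "lpyqb" → prefix "lpyq" already present; 1 new (b)
  "lpyqzdj" → prefix "lpyq" already present; 3 new (z, d, j)
  "tfyaz" → prefix "tfya" already present; 1 new (z)
  "tfyaxuwp" → prefix "tfya" already present; 4 new (x, u, w, p)
  "lpyqfnm" → prefix "lpyqf" already present; 2 new (n, m)
  "tfyave" → prefix "tfya" already present; 2 new (v, e)
Total nodes = 6 + 2 + 3 + 4 + 7 + 3 + 6 + 2 + 1 + 1 + 3 + 1 + 4 + 2 + 2 = 47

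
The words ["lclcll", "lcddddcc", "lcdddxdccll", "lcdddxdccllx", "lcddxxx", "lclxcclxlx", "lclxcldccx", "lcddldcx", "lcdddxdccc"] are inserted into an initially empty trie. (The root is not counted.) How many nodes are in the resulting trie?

Trie structure (* marks end of a word):
(root)
└─ l
   └─ c
      ├─ d
      │  └─ d
      │     ├─ d
      │     │  ├─ d
      │     │  │  └─ c
      │     │  │     └─ c *
      │     │  └─ x
      │     │     └─ d
      │     │        └─ c
      │     │           └─ c
      │     │              ├─ c *
      │     │              └─ l
      │     │                 └─ l *
      │     │                    └─ x *
      │     ├─ l
      │     │  └─ d
      │     │     └─ c
      │     │        └─ x *
      │     └─ x
      │        └─ x
      │           └─ x *
      └─ l
         ├─ c
         │  └─ l
         │     └─ l *
         └─ x
            └─ c
               ├─ c
               │  └─ l
               │     └─ x
               │        └─ l
               │           └─ x *
               └─ l
                  └─ d
                     └─ c
                        └─ c
                           └─ x *
Counting every labelled node above: 39.

39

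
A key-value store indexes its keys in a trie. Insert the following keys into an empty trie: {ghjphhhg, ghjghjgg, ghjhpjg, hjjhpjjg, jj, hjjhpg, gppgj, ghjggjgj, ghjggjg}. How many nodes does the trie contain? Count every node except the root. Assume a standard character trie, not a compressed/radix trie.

36

Trie structure (* marks end of a word):
(root)
├─ g
│  ├─ h
│  │  └─ j
│  │     ├─ g
│  │     │  ├─ g
│  │     │  │  └─ j
│  │     │  │     └─ g *
│  │     │  │        └─ j *
│  │     │  └─ h
│  │     │     └─ j
│  │     │        └─ g
│  │     │           └─ g *
│  │     ├─ h
│  │     │  └─ p
│  │     │     └─ j
│  │     │        └─ g *
│  │     └─ p
│  │        └─ h
│  │           └─ h
│  │              └─ h
│  │                 └─ g *
│  └─ p
│     └─ p
│        └─ g
│           └─ j *
├─ h
│  └─ j
│     └─ j
│        └─ h
│           └─ p
│              ├─ g *
│              └─ j
│                 └─ j
│                    └─ g *
└─ j
   └─ j *
Counting every labelled node above: 36.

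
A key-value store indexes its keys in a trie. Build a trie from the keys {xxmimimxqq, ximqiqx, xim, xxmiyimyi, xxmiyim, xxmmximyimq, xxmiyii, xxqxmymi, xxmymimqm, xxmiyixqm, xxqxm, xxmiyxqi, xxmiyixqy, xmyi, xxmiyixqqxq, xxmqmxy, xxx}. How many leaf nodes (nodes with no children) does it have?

14

Leaves are exactly the stored words that no other stored word extends.
Those words: "ximqiqx", "xmyi", "xxmimimxqq", "xxmiyii", "xxmiyimyi", "xxmiyixqm", "xxmiyixqqxq", "xxmiyixqy", "xxmiyxqi", "xxmmximyimq", "xxmqmxy", "xxmymimqm", "xxqxmymi", "xxx"
Leaf count: 14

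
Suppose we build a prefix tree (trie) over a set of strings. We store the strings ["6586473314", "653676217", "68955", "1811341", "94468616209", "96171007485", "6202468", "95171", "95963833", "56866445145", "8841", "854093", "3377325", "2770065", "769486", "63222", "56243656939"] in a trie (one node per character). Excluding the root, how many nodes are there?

Insert word by word; a character creates a node only if that edge doesn't already exist:
  "6586473314" → 10 new (6, 5, 8, 6, 4, 7, 3, 3, 1, 4)
  "653676217" → prefix "65" already present; 7 new (3, 6, 7, 6, 2, 1, 7)
  "68955" → prefix "6" already present; 4 new (8, 9, 5, 5)
  "1811341" → 7 new (1, 8, 1, 1, 3, 4, 1)
  "94468616209" → 11 new (9, 4, 4, 6, 8, 6, 1, 6, 2, 0, 9)
  "96171007485" → prefix "9" already present; 10 new (6, 1, 7, 1, 0, 0, 7, 4, 8, 5)
  "6202468" → prefix "6" already present; 6 new (2, 0, 2, 4, 6, 8)
  "95171" → prefix "9" already present; 4 new (5, 1, 7, 1)
  "95963833" → prefix "95" already present; 6 new (9, 6, 3, 8, 3, 3)
  "56866445145" → 11 new (5, 6, 8, 6, 6, 4, 4, 5, 1, 4, 5)
  "8841" → 4 new (8, 8, 4, 1)
  "854093" → prefix "8" already present; 5 new (5, 4, 0, 9, 3)
  "3377325" → 7 new (3, 3, 7, 7, 3, 2, 5)
  "2770065" → 7 new (2, 7, 7, 0, 0, 6, 5)
  "769486" → 6 new (7, 6, 9, 4, 8, 6)
  "63222" → prefix "6" already present; 4 new (3, 2, 2, 2)
  "56243656939" → prefix "56" already present; 9 new (2, 4, 3, 6, 5, 6, 9, 3, 9)
Total nodes = 10 + 7 + 4 + 7 + 11 + 10 + 6 + 4 + 6 + 11 + 4 + 5 + 7 + 7 + 6 + 4 + 9 = 118

118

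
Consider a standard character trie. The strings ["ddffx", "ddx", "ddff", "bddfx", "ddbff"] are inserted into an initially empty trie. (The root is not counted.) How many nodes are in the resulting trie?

Count nodes per top-level branch (shared prefixes stored once):
  'b'-branch (bddfx): 5 nodes
  'd'-branch (ddbff, ddff, ddffx, ddx): 9 nodes
Sum: 14

14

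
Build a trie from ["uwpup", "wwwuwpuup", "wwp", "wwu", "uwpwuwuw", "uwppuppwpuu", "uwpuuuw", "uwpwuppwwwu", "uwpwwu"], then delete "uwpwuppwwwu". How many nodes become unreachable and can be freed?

Walk "uwpwuppwwwu" from the leaf back toward the root, removing each node that no remaining word uses.
The suffix "ppwwwu" (6 nodes) is used only by "uwpwuppwwwu"; the node for "uwpwu" still has the child "w", so pruning stops there.
Nodes removed: 6

6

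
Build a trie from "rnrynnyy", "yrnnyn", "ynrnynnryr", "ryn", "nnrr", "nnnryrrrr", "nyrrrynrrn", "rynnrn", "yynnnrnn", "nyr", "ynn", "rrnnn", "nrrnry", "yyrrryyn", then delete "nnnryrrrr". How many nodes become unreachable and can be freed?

After clearing the end-marker at "nnnryrrrr", prune upward until reaching a node still needed by another word.
The suffix "nryrrrr" (7 nodes) is used only by "nnnryrrrr"; the node for "nn" still has the child "r", so pruning stops there.
Nodes removed: 7

7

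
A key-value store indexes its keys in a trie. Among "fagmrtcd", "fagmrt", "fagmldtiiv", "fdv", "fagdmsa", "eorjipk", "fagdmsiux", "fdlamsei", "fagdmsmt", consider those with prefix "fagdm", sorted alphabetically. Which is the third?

fagdmsmt

DFS of the "fagdm" subtree visits, in order: "fagdmsa", "fagdmsiux", "fagdmsmt"
Position 3: fagdmsmt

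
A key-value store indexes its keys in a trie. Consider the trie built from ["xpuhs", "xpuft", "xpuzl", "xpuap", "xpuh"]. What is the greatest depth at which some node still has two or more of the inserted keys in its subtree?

4

Equivalently: take the maximum, over all pairs, of their longest common prefix length.
"xpuh" and "xpuhs" agree on "xpuh" (4 characters) before diverging; nothing deeper is shared.
Longest shared-prefix length: 4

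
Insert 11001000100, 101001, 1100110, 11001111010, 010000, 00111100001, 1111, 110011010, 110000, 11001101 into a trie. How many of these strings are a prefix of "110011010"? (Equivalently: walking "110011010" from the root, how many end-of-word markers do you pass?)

Traverse "110011010" character by character; count nodes along the way that are marked as word ends.
Prefixes of the query that are stored words: "1100110", "11001101", "110011010"
Count: 3

3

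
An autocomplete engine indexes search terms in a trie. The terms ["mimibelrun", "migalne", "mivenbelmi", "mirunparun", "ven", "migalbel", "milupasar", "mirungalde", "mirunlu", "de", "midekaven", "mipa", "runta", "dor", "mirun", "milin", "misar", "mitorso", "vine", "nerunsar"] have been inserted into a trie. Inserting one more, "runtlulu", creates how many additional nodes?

4

Walking "runtlulu" from the root, the first 4 characters ("runt") follow existing edges; "l" is the first miss.
New nodes needed: |"runtlulu"| − 4 = 8 − 4 = 4.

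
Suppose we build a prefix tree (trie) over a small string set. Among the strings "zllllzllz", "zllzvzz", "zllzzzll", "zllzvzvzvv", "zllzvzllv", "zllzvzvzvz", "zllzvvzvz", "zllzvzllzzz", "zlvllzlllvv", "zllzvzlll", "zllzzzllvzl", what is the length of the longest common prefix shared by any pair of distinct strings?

The deepest shared node is where two words last agree before diverging.
"zllzvzvzvv" and "zllzvzvzvz" agree on "zllzvzvzv" (9 characters) before diverging; nothing deeper is shared.
Longest shared-prefix length: 9

9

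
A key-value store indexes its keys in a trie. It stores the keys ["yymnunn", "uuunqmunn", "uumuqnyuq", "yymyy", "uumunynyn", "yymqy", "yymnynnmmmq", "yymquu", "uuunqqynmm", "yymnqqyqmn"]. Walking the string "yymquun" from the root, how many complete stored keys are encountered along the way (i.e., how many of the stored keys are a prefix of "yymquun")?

Traverse "yymquun" character by character; count nodes along the way that are marked as word ends.
Prefixes of the query that are stored words: "yymquu"
Count: 1

1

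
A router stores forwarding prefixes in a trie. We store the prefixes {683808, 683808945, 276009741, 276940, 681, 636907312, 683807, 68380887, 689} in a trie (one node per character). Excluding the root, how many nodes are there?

Trace insertions, counting only characters that open a new branch:
  "683808" → 6 new (6, 8, 3, 8, 0, 8)
  "683808945" → prefix "683808" already present; 3 new (9, 4, 5)
  "276009741" → 9 new (2, 7, 6, 0, 0, 9, 7, 4, 1)
  "276940" → prefix "276" already present; 3 new (9, 4, 0)
  "681" → prefix "68" already present; 1 new (1)
  "636907312" → prefix "6" already present; 8 new (3, 6, 9, 0, 7, 3, 1, 2)
  "683807" → prefix "68380" already present; 1 new (7)
  "68380887" → prefix "683808" already present; 2 new (8, 7)
  "689" → prefix "68" already present; 1 new (9)
Total nodes = 6 + 3 + 9 + 3 + 1 + 8 + 1 + 2 + 1 = 34

34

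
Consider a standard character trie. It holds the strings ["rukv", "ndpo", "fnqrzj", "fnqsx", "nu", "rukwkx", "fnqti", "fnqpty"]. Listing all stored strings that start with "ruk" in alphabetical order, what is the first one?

rukv

Words with prefix "ruk", in lexicographic order: "rukv", "rukwkx"
Position 1: rukv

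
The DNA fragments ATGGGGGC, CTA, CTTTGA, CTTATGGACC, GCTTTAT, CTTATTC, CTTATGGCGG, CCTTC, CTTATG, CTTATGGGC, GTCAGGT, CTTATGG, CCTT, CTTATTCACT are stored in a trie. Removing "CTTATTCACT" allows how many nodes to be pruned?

3

A node on "CTTATTCACT"'s path can go only if nothing else ends at it or branches off below it.
The suffix "ACT" (3 nodes) is used only by "CTTATTCACT"; "CTTATTC" is itself a stored word, so pruning stops there.
Nodes removed: 3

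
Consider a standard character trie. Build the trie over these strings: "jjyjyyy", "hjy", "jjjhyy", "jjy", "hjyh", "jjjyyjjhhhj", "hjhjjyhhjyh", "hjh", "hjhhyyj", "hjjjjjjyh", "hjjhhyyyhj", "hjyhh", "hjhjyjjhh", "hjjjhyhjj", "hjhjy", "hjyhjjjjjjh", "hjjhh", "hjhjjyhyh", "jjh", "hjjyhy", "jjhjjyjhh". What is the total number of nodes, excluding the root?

80

Trace insertions, counting only characters that open a new branch:
  "jjyjyyy" → 7 new (j, j, y, j, y, y, y)
  "hjy" → 3 new (h, j, y)
  "jjjhyy" → prefix "jj" already present; 4 new (j, h, y, y)
  "jjy" → prefix "jjy" already present; 0 new (none)
  "hjyh" → prefix "hjy" already present; 1 new (h)
  "jjjyyjjhhhj" → prefix "jjj" already present; 8 new (y, y, j, j, h, h, h, j)
  "hjhjjyhhjyh" → prefix "hj" already present; 9 new (h, j, j, y, h, h, j, y, h)
  "hjh" → prefix "hjh" already present; 0 new (none)
  "hjhhyyj" → prefix "hjh" already present; 4 new (h, y, y, j)
  "hjjjjjjyh" → prefix "hj" already present; 7 new (j, j, j, j, j, y, h)
  "hjjhhyyyhj" → prefix "hjj" already present; 7 new (h, h, y, y, y, h, j)
  "hjyhh" → prefix "hjyh" already present; 1 new (h)
  "hjhjyjjhh" → prefix "hjhj" already present; 5 new (y, j, j, h, h)
  "hjjjhyhjj" → prefix "hjjj" already present; 5 new (h, y, h, j, j)
  "hjhjy" → prefix "hjhjy" already present; 0 new (none)
  "hjyhjjjjjjh" → prefix "hjyh" already present; 7 new (j, j, j, j, j, j, h)
  "hjjhh" → prefix "hjjhh" already present; 0 new (none)
  "hjhjjyhyh" → prefix "hjhjjyh" already present; 2 new (y, h)
  "jjh" → prefix "jj" already present; 1 new (h)
  "hjjyhy" → prefix "hjj" already present; 3 new (y, h, y)
  "jjhjjyjhh" → prefix "jjh" already present; 6 new (j, j, y, j, h, h)
Total nodes = 7 + 3 + 4 + 0 + 1 + 8 + 9 + 0 + 4 + 7 + 7 + 1 + 5 + 5 + 0 + 7 + 0 + 2 + 1 + 3 + 6 = 80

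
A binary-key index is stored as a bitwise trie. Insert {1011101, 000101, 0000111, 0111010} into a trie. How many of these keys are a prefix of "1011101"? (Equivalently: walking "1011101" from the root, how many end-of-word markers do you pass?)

1

Walk "1011101" from the root; an end-of-word marker is hit whenever a stored word is a prefix of "1011101".
Prefixes of the query that are stored words: "1011101"
Count: 1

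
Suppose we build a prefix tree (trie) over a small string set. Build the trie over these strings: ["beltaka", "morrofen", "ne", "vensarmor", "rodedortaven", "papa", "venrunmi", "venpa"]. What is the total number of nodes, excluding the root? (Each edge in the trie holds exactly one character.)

49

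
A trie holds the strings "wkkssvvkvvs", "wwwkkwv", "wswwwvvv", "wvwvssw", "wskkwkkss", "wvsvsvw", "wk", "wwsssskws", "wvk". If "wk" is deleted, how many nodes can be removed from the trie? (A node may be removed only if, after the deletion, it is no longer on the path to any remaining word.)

A node on "wk"'s path can go only if nothing else ends at it or branches off below it.
Every node on "wk" is still needed (e.g. by "wkkssvvkvvs"), so nothing is freed.
Nodes removed: 0

0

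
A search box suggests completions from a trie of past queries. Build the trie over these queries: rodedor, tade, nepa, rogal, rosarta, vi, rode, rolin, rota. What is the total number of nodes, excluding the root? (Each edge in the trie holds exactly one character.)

30

Trace insertions, counting only characters that open a new branch:
  "rodedor" → 7 new (r, o, d, e, d, o, r)
  "tade" → 4 new (t, a, d, e)
  "nepa" → 4 new (n, e, p, a)
  "rogal" → prefix "ro" already present; 3 new (g, a, l)
  "rosarta" → prefix "ro" already present; 5 new (s, a, r, t, a)
  "vi" → 2 new (v, i)
  "rode" → prefix "rode" already present; 0 new (none)
  "rolin" → prefix "ro" already present; 3 new (l, i, n)
  "rota" → prefix "ro" already present; 2 new (t, a)
Total nodes = 7 + 4 + 4 + 3 + 5 + 2 + 0 + 3 + 2 = 30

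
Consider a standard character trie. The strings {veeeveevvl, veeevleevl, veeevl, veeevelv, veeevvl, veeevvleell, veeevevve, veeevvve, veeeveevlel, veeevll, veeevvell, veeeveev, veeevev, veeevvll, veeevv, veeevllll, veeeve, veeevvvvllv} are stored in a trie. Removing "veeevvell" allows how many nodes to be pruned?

Walk "veeevvell" from the leaf back toward the root, removing each node that no remaining word uses.
The suffix "ell" (3 nodes) is used only by "veeevvell"; the node for "veeevv" still has the child "l", so pruning stops there.
Nodes removed: 3

3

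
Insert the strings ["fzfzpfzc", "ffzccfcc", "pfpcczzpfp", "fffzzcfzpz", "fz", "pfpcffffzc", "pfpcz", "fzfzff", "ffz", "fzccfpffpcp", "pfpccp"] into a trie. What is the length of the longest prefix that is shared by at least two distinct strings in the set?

5

The deepest shared node is where two words last agree before diverging.
"pfpccp" and "pfpcczzpfp" agree on "pfpcc" (5 characters) before diverging; nothing deeper is shared.
Longest shared-prefix length: 5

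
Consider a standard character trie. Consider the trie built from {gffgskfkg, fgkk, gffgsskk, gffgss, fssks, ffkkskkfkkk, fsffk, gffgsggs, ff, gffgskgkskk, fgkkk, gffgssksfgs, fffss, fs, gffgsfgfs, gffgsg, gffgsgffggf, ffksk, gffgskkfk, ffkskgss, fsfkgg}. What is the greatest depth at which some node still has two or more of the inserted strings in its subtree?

7

The deepest shared node is where two words last agree before diverging.
e.g. "gffgsskk" and "gffgssksfgs" share the prefix "gffgssk" of length 7; no pair shares a longer one.
Longest shared-prefix length: 7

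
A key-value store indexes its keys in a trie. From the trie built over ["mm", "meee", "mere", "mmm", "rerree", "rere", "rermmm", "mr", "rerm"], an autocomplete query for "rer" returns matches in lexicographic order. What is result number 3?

DFS of the "rer" subtree visits, in order: "rere", "rerm", "rermmm", "rerree"
Position 3: rermmm

rermmm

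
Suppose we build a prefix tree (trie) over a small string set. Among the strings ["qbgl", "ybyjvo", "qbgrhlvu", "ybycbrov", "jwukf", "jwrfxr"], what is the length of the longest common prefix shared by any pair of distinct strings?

The deepest shared node is where two words last agree before diverging.
"qbgl" and "qbgrhlvu" agree on "qbg" (3 characters) before diverging; nothing deeper is shared.
Longest shared-prefix length: 3

3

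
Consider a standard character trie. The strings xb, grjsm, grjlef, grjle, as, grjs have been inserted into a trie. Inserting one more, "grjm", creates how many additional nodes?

"grj" is already a path in the trie; the remaining "m" must be added.
Each of the 1 remaining characters creates one node.

1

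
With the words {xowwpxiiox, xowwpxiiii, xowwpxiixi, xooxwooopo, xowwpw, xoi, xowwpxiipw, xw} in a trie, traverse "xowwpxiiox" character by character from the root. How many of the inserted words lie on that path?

Check each prefix of "xowwpxiiox" against the stored set — each match is an end-marker on the path.
Prefixes of the query that are stored words: "xowwpxiiox"
Count: 1

1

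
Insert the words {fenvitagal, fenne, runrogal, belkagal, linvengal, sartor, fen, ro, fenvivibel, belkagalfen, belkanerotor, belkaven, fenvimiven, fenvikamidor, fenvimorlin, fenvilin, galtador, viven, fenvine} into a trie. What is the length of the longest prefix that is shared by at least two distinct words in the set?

Equivalently: take the maximum, over all pairs, of their longest common prefix length.
e.g. "belkagal" and "belkagalfen" share the prefix "belkagal" of length 8; no pair shares a longer one.
Longest shared-prefix length: 8

8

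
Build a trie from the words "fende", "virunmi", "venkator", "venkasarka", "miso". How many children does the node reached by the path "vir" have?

Follow the path "vir" to its node, then look at its outgoing edges.
Characters that immediately follow "vir" among the stored strings: {u}.
That node has 1 child edge.

1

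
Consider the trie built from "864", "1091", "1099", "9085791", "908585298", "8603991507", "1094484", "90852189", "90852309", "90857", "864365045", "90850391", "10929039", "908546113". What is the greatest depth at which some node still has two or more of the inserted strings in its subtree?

Equivalently: take the maximum, over all pairs, of their longest common prefix length.
"90852189" and "90852309" agree on "90852" (5 characters) before diverging; nothing deeper is shared.
Longest shared-prefix length: 5

5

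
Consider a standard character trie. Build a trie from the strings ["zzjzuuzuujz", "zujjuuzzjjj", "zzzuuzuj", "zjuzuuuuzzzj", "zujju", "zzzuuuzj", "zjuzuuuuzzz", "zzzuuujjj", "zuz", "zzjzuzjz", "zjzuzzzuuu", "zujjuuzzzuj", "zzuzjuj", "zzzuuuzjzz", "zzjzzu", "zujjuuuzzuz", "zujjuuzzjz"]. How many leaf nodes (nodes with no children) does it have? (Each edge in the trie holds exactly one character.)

14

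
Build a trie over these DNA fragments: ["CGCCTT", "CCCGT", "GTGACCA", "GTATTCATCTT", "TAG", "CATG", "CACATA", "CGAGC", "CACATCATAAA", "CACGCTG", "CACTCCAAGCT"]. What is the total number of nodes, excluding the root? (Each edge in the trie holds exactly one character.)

57

Trace insertions, counting only characters that open a new branch:
  "CGCCTT" → 6 new (C, G, C, C, T, T)
  "CCCGT" → prefix "C" already present; 4 new (C, C, G, T)
  "GTGACCA" → 7 new (G, T, G, A, C, C, A)
  "GTATTCATCTT" → prefix "GT" already present; 9 new (A, T, T, C, A, T, C, T, T)
  "TAG" → 3 new (T, A, G)
  "CATG" → prefix "C" already present; 3 new (A, T, G)
  "CACATA" → prefix "CA" already present; 4 new (C, A, T, A)
  "CGAGC" → prefix "CG" already present; 3 new (A, G, C)
  "CACATCATAAA" → prefix "CACAT" already present; 6 new (C, A, T, A, A, A)
  "CACGCTG" → prefix "CAC" already present; 4 new (G, C, T, G)
  "CACTCCAAGCT" → prefix "CAC" already present; 8 new (T, C, C, A, A, G, C, T)
Total nodes = 6 + 4 + 7 + 9 + 3 + 3 + 4 + 3 + 6 + 4 + 8 = 57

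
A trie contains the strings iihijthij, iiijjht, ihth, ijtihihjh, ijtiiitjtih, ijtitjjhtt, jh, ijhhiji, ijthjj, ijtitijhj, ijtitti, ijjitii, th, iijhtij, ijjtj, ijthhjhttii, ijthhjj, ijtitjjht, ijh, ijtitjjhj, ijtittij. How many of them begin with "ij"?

15

Filter for entries beginning with "ij":
Words under "ij": ijh, ijhhiji, ijjitii, ijjtj, ijthhjhttii, ijthhjj, ijthjj, ijtihihjh, ijtiiitjtih, ijtitijhj, ijtitjjhj, ijtitjjht, ijtitjjhtt, ijtitti, ijtittij
Count: 15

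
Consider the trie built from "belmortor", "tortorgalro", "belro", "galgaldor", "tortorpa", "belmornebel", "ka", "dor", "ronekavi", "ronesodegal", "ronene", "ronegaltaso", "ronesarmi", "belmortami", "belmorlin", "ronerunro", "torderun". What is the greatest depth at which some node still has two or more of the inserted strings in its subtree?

7

Look for the deepest trie node that still has at least two words in its subtree.
"belmortami" and "belmortor" agree on "belmort" (7 characters) before diverging; nothing deeper is shared.
Longest shared-prefix length: 7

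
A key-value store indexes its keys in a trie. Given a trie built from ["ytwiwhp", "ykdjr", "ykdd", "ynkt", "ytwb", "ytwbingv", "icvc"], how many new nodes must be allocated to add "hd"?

2

No existing word starts with "h", so every character of "hd" needs a new node.
2 − 0 = 2 new nodes.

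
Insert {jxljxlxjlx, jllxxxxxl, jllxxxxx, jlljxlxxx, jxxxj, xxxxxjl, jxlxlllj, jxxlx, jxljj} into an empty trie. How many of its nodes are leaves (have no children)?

Leaves are exactly the stored words that no other stored word extends.
Those words: "jlljxlxxx", "jllxxxxxl", "jxljj", "jxljxlxjlx", "jxlxlllj", "jxxlx", "jxxxj", "xxxxxjl"
Leaf count: 8

8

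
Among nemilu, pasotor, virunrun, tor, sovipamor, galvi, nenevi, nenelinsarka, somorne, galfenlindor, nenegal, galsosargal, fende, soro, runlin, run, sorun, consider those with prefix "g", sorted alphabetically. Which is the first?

galfenlindor

DFS of the "g" subtree visits, in order: "galfenlindor", "galsosargal", "galvi"
The 1st is galfenlindor.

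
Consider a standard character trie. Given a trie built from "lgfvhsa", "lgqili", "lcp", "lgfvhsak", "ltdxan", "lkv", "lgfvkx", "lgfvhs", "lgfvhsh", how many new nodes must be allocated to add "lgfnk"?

"lgf" is already a path in the trie; the remaining "nk" must be added.
So 5 − 3 = 2 new nodes.

2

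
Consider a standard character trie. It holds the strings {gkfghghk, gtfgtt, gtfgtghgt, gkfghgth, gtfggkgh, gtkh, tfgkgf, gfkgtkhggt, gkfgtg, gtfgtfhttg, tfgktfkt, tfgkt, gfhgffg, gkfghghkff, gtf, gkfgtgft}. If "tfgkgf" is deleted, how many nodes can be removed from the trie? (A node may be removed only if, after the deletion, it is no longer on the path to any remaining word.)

After clearing the end-marker at "tfgkgf", prune upward until reaching a node still needed by another word.
The suffix "gf" (2 nodes) is used only by "tfgkgf"; the node for "tfgk" still has the child "t", so pruning stops there.
Nodes removed: 2

2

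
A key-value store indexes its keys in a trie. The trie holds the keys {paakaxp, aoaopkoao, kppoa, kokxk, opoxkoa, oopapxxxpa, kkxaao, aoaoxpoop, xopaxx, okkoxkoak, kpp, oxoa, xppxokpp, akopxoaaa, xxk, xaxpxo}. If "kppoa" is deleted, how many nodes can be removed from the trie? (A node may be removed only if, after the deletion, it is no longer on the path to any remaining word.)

2

Walk "kppoa" from the leaf back toward the root, removing each node that no remaining word uses.
The suffix "oa" (2 nodes) is used only by "kppoa"; "kpp" is itself a stored word, so pruning stops there.
Nodes removed: 2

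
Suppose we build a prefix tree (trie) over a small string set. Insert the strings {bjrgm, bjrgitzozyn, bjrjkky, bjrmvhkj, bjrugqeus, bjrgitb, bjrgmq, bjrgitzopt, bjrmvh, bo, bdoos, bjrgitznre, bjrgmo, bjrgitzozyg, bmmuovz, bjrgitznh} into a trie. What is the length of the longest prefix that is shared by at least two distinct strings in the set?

The deepest shared node is where two words last agree before diverging.
"bjrgitzozyg" and "bjrgitzozyn" agree on "bjrgitzozy" (10 characters) before diverging; nothing deeper is shared.
Longest shared-prefix length: 10

10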